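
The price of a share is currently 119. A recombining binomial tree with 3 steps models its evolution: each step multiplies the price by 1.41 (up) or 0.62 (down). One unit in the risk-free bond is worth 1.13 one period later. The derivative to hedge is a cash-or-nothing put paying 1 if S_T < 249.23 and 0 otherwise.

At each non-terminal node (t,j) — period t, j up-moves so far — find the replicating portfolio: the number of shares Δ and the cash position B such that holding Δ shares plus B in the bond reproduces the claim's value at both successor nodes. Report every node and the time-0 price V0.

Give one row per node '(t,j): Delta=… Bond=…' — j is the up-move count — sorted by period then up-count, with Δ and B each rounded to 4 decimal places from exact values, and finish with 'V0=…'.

Risk-neutral probability p* = (R−d)/(u−d) = (1.13−0.62)/(1.41−0.62) = 0.6456.
Terminal payoffs: V(3,0)=1.0000, V(3,1)=1.0000, V(3,2)=1.0000, V(3,3)=0.0000
(2,0): S=45.7436. Δ = (V_up−V_dn)/(S_up−S_dn) = (1.0000−1.0000)/(64.4985−28.3610) = 0.0000. V = [p*·1.0000 + (1−p*)·1.0000]/1.13 = 0.8850. B = V − Δ·S = 0.8850.
(2,1): S=104.0298. Δ = (V_up−V_dn)/(S_up−S_dn) = (1.0000−1.0000)/(146.6820−64.4985) = 0.0000. V = [p*·1.0000 + (1−p*)·1.0000]/1.13 = 0.8850. B = V − Δ·S = 0.8850.
(2,2): S=236.5839. Δ = (V_up−V_dn)/(S_up−S_dn) = (0.0000−1.0000)/(333.5833−146.6820) = -0.0054. V = [p*·0.0000 + (1−p*)·1.0000]/1.13 = 0.3137. B = V − Δ·S = 1.5795.
(1,0): S=73.7800. Δ = (V_up−V_dn)/(S_up−S_dn) = (0.8850−0.8850)/(104.0298−45.7436) = 0.0000. V = [p*·0.8850 + (1−p*)·0.8850]/1.13 = 0.7831. B = V − Δ·S = 0.7831.
(1,1): S=167.7900. Δ = (V_up−V_dn)/(S_up−S_dn) = (0.3137−0.8850)/(236.5839−104.0298) = -0.0043. V = [p*·0.3137 + (1−p*)·0.8850]/1.13 = 0.4568. B = V − Δ·S = 1.1799.
(0,0): S=119.0000. Δ = (V_up−V_dn)/(S_up−S_dn) = (0.4568−0.7831)/(167.7900−73.7800) = -0.0035. V = [p*·0.4568 + (1−p*)·0.7831]/1.13 = 0.5066. B = V − Δ·S = 0.9197.
Each (Δ,B) replicates both successor values, so the strategy is self-financing and V0 is arbitrage-free.

(0,0): Delta=-0.0035 Bond=0.9197
(1,0): Delta=0.0000 Bond=0.7831
(1,1): Delta=-0.0043 Bond=1.1799
(2,0): Delta=0.0000 Bond=0.8850
(2,1): Delta=0.0000 Bond=0.8850
(2,2): Delta=-0.0054 Bond=1.5795
V0=0.5066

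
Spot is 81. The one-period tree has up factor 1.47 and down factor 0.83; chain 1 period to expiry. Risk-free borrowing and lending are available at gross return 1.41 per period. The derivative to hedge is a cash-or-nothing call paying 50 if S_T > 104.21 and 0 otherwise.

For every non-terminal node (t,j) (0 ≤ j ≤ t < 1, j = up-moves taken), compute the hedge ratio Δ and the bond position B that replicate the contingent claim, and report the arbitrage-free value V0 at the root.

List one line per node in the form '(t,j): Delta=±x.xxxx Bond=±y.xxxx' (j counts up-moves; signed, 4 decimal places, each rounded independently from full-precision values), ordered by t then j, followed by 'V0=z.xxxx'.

Under the risk-neutral measure, an up-move has probability p* = (R−d)/(u−d) = 0.9062 and values discount at R = 1.41.
At expiry t=1: V(1,0)=0.0000, V(1,1)=50.0000
  t=0,j=0: stock 81.0000 → up 119.0700 (V=50.0000), down 67.2300 (V=0.0000). Price 32.1365; hedge Δ=0.9645, bond B=-45.9885.
The time-0 hedge costs 32.1365, which is the no-arbitrage price.

(0,0): Delta=0.9645 Bond=-45.9885
V0=32.1365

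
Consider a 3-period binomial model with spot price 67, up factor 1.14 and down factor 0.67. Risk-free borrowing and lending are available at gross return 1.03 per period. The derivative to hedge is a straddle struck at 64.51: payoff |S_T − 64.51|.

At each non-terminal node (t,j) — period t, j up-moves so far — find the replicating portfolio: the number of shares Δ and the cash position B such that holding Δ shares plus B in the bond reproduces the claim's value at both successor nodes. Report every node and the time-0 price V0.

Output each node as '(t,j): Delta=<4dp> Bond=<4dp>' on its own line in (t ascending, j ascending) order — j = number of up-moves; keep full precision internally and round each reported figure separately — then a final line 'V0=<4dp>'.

(0,0): Delta=0.2206 Bond=5.8369
(1,0): Delta=-1.0000 Bond=60.8069
(1,1): Delta=0.4399 Bond=-10.7308
(2,0): Delta=-1.0000 Bond=62.6311
(2,1): Delta=-1.0000 Bond=62.6311
(2,2): Delta=0.6984 Bond=-33.5673
V0=20.6203

The replicating-portfolio and risk-neutral prices coincide; use p* = (1.03−0.67)/(1.14−0.67) = 0.7660 for the latter.
Terminal payoffs: V(3,0)=44.3589, V(3,1)=30.2230, V(3,2)=6.1710, V(3,3)=34.7534
Node (2,0) S=30.0763: V=(p*·30.2230+(1−p*)·44.3589)/1.03=32.5548; Δ=(30.2230−44.3589)/(34.2870−20.1511)=-1.0000; B=V−Δ·S=62.6311
Node (2,1) S=51.1746: V=(p*·6.1710+(1−p*)·30.2230)/1.03=11.4565; Δ=(6.1710−30.2230)/(58.3390−34.2870)=-1.0000; B=V−Δ·S=62.6311
Node (2,2) S=87.0732: V=(p*·34.7534+(1−p*)·6.1710)/1.03=27.2465; Δ=(34.7534−6.1710)/(99.2634−58.3390)=0.6984; B=V−Δ·S=-33.5673
Node (1,0) S=44.8900: V=(p*·11.4565+(1−p*)·32.5548)/1.03=15.9169; Δ=(11.4565−32.5548)/(51.1746−30.0763)=-1.0000; B=V−Δ·S=60.8069
Node (1,1) S=76.3800: V=(p*·27.2465+(1−p*)·11.4565)/1.03=22.8650; Δ=(27.2465−11.4565)/(87.0732−51.1746)=0.4399; B=V−Δ·S=-10.7308
Node (0,0) S=67.0000: V=(p*·22.8650+(1−p*)·15.9169)/1.03=20.6203; Δ=(22.8650−15.9169)/(76.3800−44.8900)=0.2206; B=V−Δ·S=5.8369
Check: Δ(0,0)·S0 + B(0,0) = 20.6203 = V0.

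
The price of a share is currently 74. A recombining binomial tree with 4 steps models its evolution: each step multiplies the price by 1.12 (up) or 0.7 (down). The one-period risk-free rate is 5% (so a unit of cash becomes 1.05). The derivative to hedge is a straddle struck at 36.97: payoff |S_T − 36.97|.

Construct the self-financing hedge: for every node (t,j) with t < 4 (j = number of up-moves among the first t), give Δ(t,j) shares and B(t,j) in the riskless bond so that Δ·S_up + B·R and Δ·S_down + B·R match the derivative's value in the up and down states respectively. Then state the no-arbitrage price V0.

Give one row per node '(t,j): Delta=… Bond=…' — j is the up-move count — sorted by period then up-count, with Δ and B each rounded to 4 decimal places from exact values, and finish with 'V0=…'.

The replicating-portfolio and risk-neutral prices coincide; use p* = (1.05−0.7)/(1.12−0.7) = 0.8333 for the latter.
At expiry t=4: V(4,0)=19.2026, V(4,1)=8.5422, V(4,2)=8.5145, V(4,3)=35.8053, V(4,4)=79.4704
(3,0): S=25.3820. Δ = (V_up−V_dn)/(S_up−S_dn) = (8.5422−19.2026)/(28.4278−17.7674) = -1.0000. V = [p*·8.5422 + (1−p*)·19.2026]/1.05 = 9.8275. B = V − Δ·S = 35.2095.
(3,1): S=40.6112. Δ = (V_up−V_dn)/(S_up−S_dn) = (8.5145−8.5422)/(45.4845−28.4278) = -0.0016. V = [p*·8.5145 + (1−p*)·8.5422]/1.05 = 8.1135. B = V − Δ·S = 8.1792.
(3,2): S=64.9779. Δ = (V_up−V_dn)/(S_up−S_dn) = (35.8053−8.5145)/(72.7753−45.4845) = 1.0000. V = [p*·35.8053 + (1−p*)·8.5145]/1.05 = 29.7684. B = V − Δ·S = -35.2095.
(3,3): S=103.9647. Δ = (V_up−V_dn)/(S_up−S_dn) = (79.4704−35.8053)/(116.4404−72.7753) = 1.0000. V = [p*·79.4704 + (1−p*)·35.8053]/1.05 = 68.7551. B = V − Δ·S = -35.2095.
(2,0): S=36.2600. Δ = (V_up−V_dn)/(S_up−S_dn) = (8.1135−9.8275)/(40.6112−25.3820) = -0.1126. V = [p*·8.1135 + (1−p*)·9.8275]/1.05 = 7.9992. B = V − Δ·S = 12.0803.
(2,1): S=58.0160. Δ = (V_up−V_dn)/(S_up−S_dn) = (29.7684−8.1135)/(64.9779−40.6112) = 0.8887. V = [p*·29.7684 + (1−p*)·8.1135]/1.05 = 24.9136. B = V − Δ·S = -26.6458.
(2,2): S=92.8256. Δ = (V_up−V_dn)/(S_up−S_dn) = (68.7551−29.7684)/(103.9647−64.9779) = 1.0000. V = [p*·68.7551 + (1−p*)·29.7684]/1.05 = 59.2927. B = V − Δ·S = -33.5329.
(1,0): S=51.8000. Δ = (V_up−V_dn)/(S_up−S_dn) = (24.9136−7.9992)/(58.0160−36.2600) = 0.7775. V = [p*·24.9136 + (1−p*)·7.9992]/1.05 = 21.0424. B = V − Δ·S = -19.2299.
(1,1): S=82.8800. Δ = (V_up−V_dn)/(S_up−S_dn) = (59.2927−24.9136)/(92.8256−58.0160) = 0.9876. V = [p*·59.2927 + (1−p*)·24.9136]/1.05 = 51.0122. B = V − Δ·S = -30.8429.
(0,0): S=74.0000. Δ = (V_up−V_dn)/(S_up−S_dn) = (51.0122−21.0424)/(82.8800−51.8000) = 0.9643. V = [p*·51.0122 + (1−p*)·21.0424]/1.05 = 43.8260. B = V − Δ·S = -27.5309.
Check: Δ(0,0)·S0 + B(0,0) = 43.8260 = V0.

(0,0): Delta=0.9643 Bond=-27.5309
(1,0): Delta=0.7775 Bond=-19.2299
(1,1): Delta=0.9876 Bond=-30.8429
(2,0): Delta=-0.1126 Bond=12.0803
(2,1): Delta=0.8887 Bond=-26.6458
(2,2): Delta=1.0000 Bond=-33.5329
(3,0): Delta=-1.0000 Bond=35.2095
(3,1): Delta=-0.0016 Bond=8.1792
(3,2): Delta=1.0000 Bond=-35.2095
(3,3): Delta=1.0000 Bond=-35.2095
V0=43.8260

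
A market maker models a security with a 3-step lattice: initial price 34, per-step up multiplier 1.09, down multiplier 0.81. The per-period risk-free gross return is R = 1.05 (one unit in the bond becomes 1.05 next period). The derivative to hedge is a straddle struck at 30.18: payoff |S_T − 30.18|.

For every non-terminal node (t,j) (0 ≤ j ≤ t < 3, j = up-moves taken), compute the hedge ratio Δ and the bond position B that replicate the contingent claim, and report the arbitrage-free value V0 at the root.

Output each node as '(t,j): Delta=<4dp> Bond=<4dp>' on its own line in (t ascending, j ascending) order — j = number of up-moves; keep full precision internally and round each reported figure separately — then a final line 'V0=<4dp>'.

(0,0): Delta=0.7020 Bond=-15.3465
(1,0): Delta=-0.4622 Bond=15.9477
(1,1): Delta=0.8462 Bond=-21.4574
(2,0): Delta=-1.0000 Bond=28.7429
(2,1): Delta=-0.3955 Bond=14.7454
(2,2): Delta=1.0000 Bond=-28.7429
V0=8.5221

No-arbitrage ⇒ martingale measure with p* = (R−d)/(u−d) = 0.8571.
Terminal values V(3,·): V(3,0)=12.1110, V(3,1)=5.8649, V(3,2)=2.5403, V(3,3)=13.8510
  t=2,j=0: stock 22.3074 → up 24.3151 (V=5.8649), down 18.0690 (V=12.1110). Price 6.4355; hedge Δ=-1.0000, bond B=28.7429.
  t=2,j=1: stock 30.0186 → up 32.7203 (V=2.5403), down 24.3151 (V=5.8649). Price 2.8716; hedge Δ=-0.3955, bond B=14.7454.
  t=2,j=2: stock 40.3954 → up 44.0310 (V=13.8510), down 32.7203 (V=2.5403). Price 11.6525; hedge Δ=1.0000, bond B=-28.7429.
  t=1,j=0: stock 27.5400 → up 30.0186 (V=2.8716), down 22.3074 (V=6.4355). Price 3.2198; hedge Δ=-0.4622, bond B=15.9477.
  t=1,j=1: stock 37.0600 → up 40.3954 (V=11.6525), down 30.0186 (V=2.8716). Price 9.9030; hedge Δ=0.8462, bond B=-21.4574.
  t=0,j=0: stock 34.0000 → up 37.0600 (V=9.9030), down 27.5400 (V=3.2198). Price 8.5221; hedge Δ=0.7020, bond B=-15.3465.
Each (Δ,B) replicates both successor values, so the strategy is self-financing and V0 is arbitrage-free.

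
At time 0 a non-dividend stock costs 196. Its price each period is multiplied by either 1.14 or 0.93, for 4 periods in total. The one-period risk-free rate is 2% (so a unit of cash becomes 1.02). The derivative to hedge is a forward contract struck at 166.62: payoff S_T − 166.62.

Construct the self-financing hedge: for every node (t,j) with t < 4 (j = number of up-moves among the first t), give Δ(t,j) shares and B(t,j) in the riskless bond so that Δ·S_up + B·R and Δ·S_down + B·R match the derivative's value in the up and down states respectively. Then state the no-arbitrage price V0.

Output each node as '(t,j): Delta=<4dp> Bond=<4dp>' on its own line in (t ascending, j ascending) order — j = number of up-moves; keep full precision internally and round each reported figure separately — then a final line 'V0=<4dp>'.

Under the risk-neutral measure, an up-move has probability p* = (R−d)/(u−d) = 0.4286 and values discount at R = 1.02.
Terminal values V(4,·): V(4,0)=-20.0018, V(4,1)=13.1055, V(4,2)=53.6887, V(4,3)=103.4358, V(4,4)=164.4162
Node (3,0) S=157.6540: V=(p*·13.1055+(1−p*)·-20.0018)/1.02=-5.6990; Δ=(13.1055−-20.0018)/(179.7255−146.6182)=1.0000; B=V−Δ·S=-163.3529
Node (3,1) S=193.2533: V=(p*·53.6887+(1−p*)·13.1055)/1.02=29.9003; Δ=(53.6887−13.1055)/(220.3087−179.7255)=1.0000; B=V−Δ·S=-163.3529
Node (3,2) S=236.8911: V=(p*·103.4358+(1−p*)·53.6887)/1.02=73.5381; Δ=(103.4358−53.6887)/(270.0558−220.3087)=1.0000; B=V−Δ·S=-163.3529
Node (3,3) S=290.3826: V=(p*·164.4162+(1−p*)·103.4358)/1.02=127.0297; Δ=(164.4162−103.4358)/(331.0362−270.0558)=1.0000; B=V−Δ·S=-163.3529
Node (2,0) S=169.5204: V=(p*·29.9003+(1−p*)·-5.6990)/1.02=9.3705; Δ=(29.9003−-5.6990)/(193.2533−157.6540)=1.0000; B=V−Δ·S=-160.1499
Node (2,1) S=207.7992: V=(p*·73.5381+(1−p*)·29.9003)/1.02=47.6493; Δ=(73.5381−29.9003)/(236.8911−193.2533)=1.0000; B=V−Δ·S=-160.1499
Node (2,2) S=254.7216: V=(p*·127.0297+(1−p*)·73.5381)/1.02=94.5717; Δ=(127.0297−73.5381)/(290.3826−236.8911)=1.0000; B=V−Δ·S=-160.1499
Node (1,0) S=182.2800: V=(p*·47.6493+(1−p*)·9.3705)/1.02=25.2703; Δ=(47.6493−9.3705)/(207.7992−169.5204)=1.0000; B=V−Δ·S=-157.0097
Node (1,1) S=223.4400: V=(p*·94.5717+(1−p*)·47.6493)/1.02=66.4303; Δ=(94.5717−47.6493)/(254.7216−207.7992)=1.0000; B=V−Δ·S=-157.0097
Node (0,0) S=196.0000: V=(p*·66.4303+(1−p*)·25.2703)/1.02=42.0689; Δ=(66.4303−25.2703)/(223.4400−182.2800)=1.0000; B=V−Δ·S=-153.9311
Self-financing check: at every node Δ·S+B equals the discounted successor values.

(0,0): Delta=1.0000 Bond=-153.9311
(1,0): Delta=1.0000 Bond=-157.0097
(1,1): Delta=1.0000 Bond=-157.0097
(2,0): Delta=1.0000 Bond=-160.1499
(2,1): Delta=1.0000 Bond=-160.1499
(2,2): Delta=1.0000 Bond=-160.1499
(3,0): Delta=1.0000 Bond=-163.3529
(3,1): Delta=1.0000 Bond=-163.3529
(3,2): Delta=1.0000 Bond=-163.3529
(3,3): Delta=1.0000 Bond=-163.3529
V0=42.0689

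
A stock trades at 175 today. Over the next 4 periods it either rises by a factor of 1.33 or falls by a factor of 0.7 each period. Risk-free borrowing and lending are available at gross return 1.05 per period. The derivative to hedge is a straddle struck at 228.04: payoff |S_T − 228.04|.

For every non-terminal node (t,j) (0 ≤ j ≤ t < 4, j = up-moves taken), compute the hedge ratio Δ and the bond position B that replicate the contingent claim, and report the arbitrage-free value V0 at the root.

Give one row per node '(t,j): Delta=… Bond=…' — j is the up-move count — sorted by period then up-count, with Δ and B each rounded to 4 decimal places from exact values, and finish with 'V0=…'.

(0,0): Delta=0.0849 Bond=78.0109
(1,0): Delta=-0.5636 Bond=161.3470
(1,1): Delta=0.3579 Bond=18.3630
(2,0): Delta=-1.0000 Bond=206.8390
(2,1): Delta=-0.3798 Bond=139.4747
(2,2): Delta=0.6685 Bond=-76.8736
(3,0): Delta=-1.0000 Bond=217.1810
(3,1): Delta=-1.0000 Bond=217.1810
(3,2): Delta=-0.1187 Bond=89.8624
(3,3): Delta=1.0000 Bond=-217.1810
V0=92.8671

Since d<R<u, set p* = (R−d)/(u−d) = 0.5556; price each node as the discounted p*-expectation of its children.
Terminal values V(4,·): V(4,0)=186.0225, V(4,1)=148.2067, V(4,2)=76.3568, V(4,3)=60.1580, V(4,4)=319.5363
(3,0): S=60.0250. Δ = (V_up−V_dn)/(S_up−S_dn) = (148.2067−186.0225)/(79.8332−42.0175) = -1.0000. V = [p*·148.2067 + (1−p*)·186.0225]/1.05 = 157.1560. B = V − Δ·S = 217.1810.
(3,1): S=114.0475. Δ = (V_up−V_dn)/(S_up−S_dn) = (76.3568−148.2067)/(151.6832−79.8332) = -1.0000. V = [p*·76.3568 + (1−p*)·148.2067]/1.05 = 103.1335. B = V − Δ·S = 217.1810.
(3,2): S=216.6902. Δ = (V_up−V_dn)/(S_up−S_dn) = (60.1580−76.3568)/(288.1980−151.6832) = -0.1187. V = [p*·60.1580 + (1−p*)·76.3568]/1.05 = 64.1500. B = V − Δ·S = 89.8624.
(3,3): S=411.7115. Δ = (V_up−V_dn)/(S_up−S_dn) = (319.5363−60.1580)/(547.5763−288.1980) = 1.0000. V = [p*·319.5363 + (1−p*)·60.1580]/1.05 = 194.5305. B = V − Δ·S = -217.1810.
(2,0): S=85.7500. Δ = (V_up−V_dn)/(S_up−S_dn) = (103.1335−157.1560)/(114.0475−60.0250) = -1.0000. V = [p*·103.1335 + (1−p*)·157.1560]/1.05 = 121.0890. B = V − Δ·S = 206.8390.
(2,1): S=162.9250. Δ = (V_up−V_dn)/(S_up−S_dn) = (64.1500−103.1335)/(216.6902−114.0475) = -0.3798. V = [p*·64.1500 + (1−p*)·103.1335]/1.05 = 77.5962. B = V − Δ·S = 139.4747.
(2,2): S=309.5575. Δ = (V_up−V_dn)/(S_up−S_dn) = (194.5305−64.1500)/(411.7115−216.6902) = 0.6685. V = [p*·194.5305 + (1−p*)·64.1500]/1.05 = 130.0796. B = V − Δ·S = -76.8736.
(1,0): S=122.5000. Δ = (V_up−V_dn)/(S_up−S_dn) = (77.5962−121.0890)/(162.9250−85.7500) = -0.5636. V = [p*·77.5962 + (1−p*)·121.0890]/1.05 = 92.3108. B = V − Δ·S = 161.3470.
(1,1): S=232.7500. Δ = (V_up−V_dn)/(S_up−S_dn) = (130.0796−77.5962)/(309.5575−162.9250) = 0.3579. V = [p*·130.0796 + (1−p*)·77.5962]/1.05 = 101.6701. B = V − Δ·S = 18.3630.
(0,0): S=175.0000. Δ = (V_up−V_dn)/(S_up−S_dn) = (101.6701−92.3108)/(232.7500−122.5000) = 0.0849. V = [p*·101.6701 + (1−p*)·92.3108]/1.05 = 92.8671. B = V − Δ·S = 78.0109.
The time-0 hedge costs 92.8671, which is the no-arbitrage price.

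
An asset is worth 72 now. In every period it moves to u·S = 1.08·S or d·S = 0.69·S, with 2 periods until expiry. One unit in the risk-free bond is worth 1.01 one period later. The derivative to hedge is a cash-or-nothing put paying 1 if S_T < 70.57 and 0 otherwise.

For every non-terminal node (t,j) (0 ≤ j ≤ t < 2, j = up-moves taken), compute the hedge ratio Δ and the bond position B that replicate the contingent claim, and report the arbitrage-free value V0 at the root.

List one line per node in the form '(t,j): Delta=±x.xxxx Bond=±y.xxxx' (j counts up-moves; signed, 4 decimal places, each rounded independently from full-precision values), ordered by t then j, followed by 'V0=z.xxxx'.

Since d<R<u, set p* = (R−d)/(u−d) = 0.8205; price each node as the discounted p*-expectation of its children.
Terminal values V(2,·): V(2,0)=1.0000, V(2,1)=1.0000, V(2,2)=0.0000
  t=1,j=0: stock 49.6800 → up 53.6544 (V=1.0000), down 34.2792 (V=1.0000). Price 0.9901; hedge Δ=0.0000, bond B=0.9901.
  t=1,j=1: stock 77.7600 → up 83.9808 (V=0.0000), down 53.6544 (V=1.0000). Price 0.1777; hedge Δ=-0.0330, bond B=2.7418.
  t=0,j=0: stock 72.0000 → up 77.7600 (V=0.1777), down 49.6800 (V=0.9901). Price 0.3203; hedge Δ=-0.0289, bond B=2.4034.
The time-0 hedge costs 0.3203, which is the no-arbitrage price.

(0,0): Delta=-0.0289 Bond=2.4034
(1,0): Delta=0.0000 Bond=0.9901
(1,1): Delta=-0.0330 Bond=2.7418
V0=0.3203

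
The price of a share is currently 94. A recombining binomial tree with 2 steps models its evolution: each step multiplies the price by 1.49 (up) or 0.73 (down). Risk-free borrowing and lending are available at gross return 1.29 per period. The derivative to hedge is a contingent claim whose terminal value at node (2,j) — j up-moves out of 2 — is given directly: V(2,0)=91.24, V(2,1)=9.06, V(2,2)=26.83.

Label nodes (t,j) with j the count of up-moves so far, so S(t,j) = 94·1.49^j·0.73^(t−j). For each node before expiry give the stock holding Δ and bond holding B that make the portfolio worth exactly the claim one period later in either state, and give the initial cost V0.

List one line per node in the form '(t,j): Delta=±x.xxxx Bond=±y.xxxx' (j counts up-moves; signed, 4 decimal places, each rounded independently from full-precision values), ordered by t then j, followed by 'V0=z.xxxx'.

Risk-neutral probability p* = (R−d)/(u−d) = (1.29−0.73)/(1.49−0.73) = 0.7368.
Payoff layer (t=2): V(2,0)=91.2400, V(2,1)=9.0600, V(2,2)=26.8300
(1,0): S=68.6200. Δ = (V_up−V_dn)/(S_up−S_dn) = (9.0600−91.2400)/(102.2438−50.0926) = -1.5758. V = [p*·9.0600 + (1−p*)·91.2400]/1.29 = 23.7878. B = V − Δ·S = 131.9194.
(1,1): S=140.0600. Δ = (V_up−V_dn)/(S_up−S_dn) = (26.8300−9.0600)/(208.6894−102.2438) = 0.1669. V = [p*·26.8300 + (1−p*)·9.0600]/1.29 = 17.1734. B = V − Δ·S = -6.2082.
(0,0): S=94.0000. Δ = (V_up−V_dn)/(S_up−S_dn) = (17.1734−23.7878)/(140.0600−68.6200) = -0.0926. V = [p*·17.1734 + (1−p*)·23.7878]/1.29 = 14.6620. B = V − Δ·S = 23.3653.
Each (Δ,B) replicates both successor values, so the strategy is self-financing and V0 is arbitrage-free.

(0,0): Delta=-0.0926 Bond=23.3653
(1,0): Delta=-1.5758 Bond=131.9194
(1,1): Delta=0.1669 Bond=-6.2082
V0=14.6620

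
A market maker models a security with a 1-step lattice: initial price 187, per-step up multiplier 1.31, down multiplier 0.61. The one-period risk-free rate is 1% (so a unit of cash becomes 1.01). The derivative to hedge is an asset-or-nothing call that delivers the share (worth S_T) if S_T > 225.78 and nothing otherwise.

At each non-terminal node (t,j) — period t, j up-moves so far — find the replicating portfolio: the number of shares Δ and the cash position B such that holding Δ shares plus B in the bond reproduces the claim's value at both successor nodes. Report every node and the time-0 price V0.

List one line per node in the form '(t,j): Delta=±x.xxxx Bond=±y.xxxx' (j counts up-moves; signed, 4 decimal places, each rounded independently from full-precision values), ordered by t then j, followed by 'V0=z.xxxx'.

(0,0): Delta=1.8714 Bond=-211.3603
V0=138.5969

Since d<R<u, set p* = (R−d)/(u−d) = 0.5714; price each node as the discounted p*-expectation of its children.
At expiry t=1: V(1,0)=0.0000, V(1,1)=244.9700
Node (0,0) S=187.0000: V=(p*·244.9700+(1−p*)·0.0000)/1.01=138.5969; Δ=(244.9700−0.0000)/(244.9700−114.0700)=1.8714; B=V−Δ·S=-211.3603
The time-0 hedge costs 138.5969, which is the no-arbitrage price.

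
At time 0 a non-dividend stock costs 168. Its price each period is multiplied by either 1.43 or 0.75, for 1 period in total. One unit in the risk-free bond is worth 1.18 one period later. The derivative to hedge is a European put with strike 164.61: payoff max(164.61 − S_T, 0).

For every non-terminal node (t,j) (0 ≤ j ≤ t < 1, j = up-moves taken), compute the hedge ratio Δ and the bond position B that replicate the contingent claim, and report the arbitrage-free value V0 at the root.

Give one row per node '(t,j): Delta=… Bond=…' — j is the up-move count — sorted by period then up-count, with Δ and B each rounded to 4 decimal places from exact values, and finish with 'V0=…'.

Under the risk-neutral measure, an up-move has probability p* = (R−d)/(u−d) = 0.6324 and values discount at R = 1.18.
At expiry t=1: V(1,0)=38.6100, V(1,1)=0.0000
Node (0,0) S=168.0000: V=(p*·0.0000+(1−p*)·38.6100)/1.18=12.0295; Δ=(0.0000−38.6100)/(240.2400−126.0000)=-0.3380; B=V−Δ·S=68.8089
Check: Δ(0,0)·S0 + B(0,0) = 12.0295 = V0.

(0,0): Delta=-0.3380 Bond=68.8089
V0=12.0295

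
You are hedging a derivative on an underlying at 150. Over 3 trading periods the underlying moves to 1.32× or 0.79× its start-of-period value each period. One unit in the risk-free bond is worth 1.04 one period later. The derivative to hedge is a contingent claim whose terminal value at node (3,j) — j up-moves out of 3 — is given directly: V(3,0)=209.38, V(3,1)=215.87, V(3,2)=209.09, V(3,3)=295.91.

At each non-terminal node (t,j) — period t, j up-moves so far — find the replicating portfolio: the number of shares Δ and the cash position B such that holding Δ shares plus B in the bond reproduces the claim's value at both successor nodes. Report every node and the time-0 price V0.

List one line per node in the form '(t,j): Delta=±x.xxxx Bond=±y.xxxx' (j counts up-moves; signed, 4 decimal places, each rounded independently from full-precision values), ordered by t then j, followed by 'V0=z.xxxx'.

(0,0): Delta=0.2064 Bond=165.4361
(1,0): Delta=0.0035 Bond=196.0962
(1,1): Delta=0.3424 Bond=145.1258
(2,0): Delta=0.1308 Bond=192.0252
(2,1): Delta=-0.0818 Bond=217.2847
(2,2): Delta=0.6268 Bond=76.6145
V0=196.3993

Under the risk-neutral measure, an up-move has probability p* = (R−d)/(u−d) = 0.4717 and values discount at R = 1.04.
At expiry t=3: V(3,0)=209.3800, V(3,1)=215.8700, V(3,2)=209.0900, V(3,3)=295.9100
Node (2,0) S=93.6150: V=(p*·215.8700+(1−p*)·209.3800)/1.04=204.2705; Δ=(215.8700−209.3800)/(123.5718−73.9559)=0.1308; B=V−Δ·S=192.0252
Node (2,1) S=156.4200: V=(p*·209.0900+(1−p*)·215.8700)/1.04=204.4922; Δ=(209.0900−215.8700)/(206.4744−123.5718)=-0.0818; B=V−Δ·S=217.2847
Node (2,2) S=261.3600: V=(p*·295.9100+(1−p*)·209.0900)/1.04=240.4258; Δ=(295.9100−209.0900)/(344.9952−206.4744)=0.6268; B=V−Δ·S=76.6145
Node (1,0) S=118.5000: V=(p*·204.4922+(1−p*)·204.2705)/1.04=196.5145; Δ=(204.4922−204.2705)/(156.4200−93.6150)=0.0035; B=V−Δ·S=196.0962
Node (1,1) S=198.0000: V=(p*·240.4258+(1−p*)·204.4922)/1.04=212.9250; Δ=(240.4258−204.4922)/(261.3600−156.4200)=0.3424; B=V−Δ·S=145.1258
Node (0,0) S=150.0000: V=(p*·212.9250+(1−p*)·196.5145)/1.04=196.3993; Δ=(212.9250−196.5145)/(198.0000−118.5000)=0.2064; B=V−Δ·S=165.4361
Each (Δ,B) replicates both successor values, so the strategy is self-financing and V0 is arbitrage-free.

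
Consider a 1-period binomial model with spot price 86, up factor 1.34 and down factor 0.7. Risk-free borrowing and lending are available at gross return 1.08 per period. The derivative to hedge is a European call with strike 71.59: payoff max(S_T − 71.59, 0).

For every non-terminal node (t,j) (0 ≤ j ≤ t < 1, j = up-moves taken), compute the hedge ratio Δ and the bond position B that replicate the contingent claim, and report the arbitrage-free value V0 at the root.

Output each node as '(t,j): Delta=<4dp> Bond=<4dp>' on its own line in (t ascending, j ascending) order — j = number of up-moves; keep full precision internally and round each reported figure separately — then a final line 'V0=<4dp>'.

(0,0): Delta=0.7931 Bond=-44.2057
V0=23.9974

Under the risk-neutral measure, an up-move has probability p* = (R−d)/(u−d) = 0.5938 and values discount at R = 1.08.
At expiry t=1: V(1,0)=0.0000, V(1,1)=43.6500
Node (0,0) S=86.0000: V=(p*·43.6500+(1−p*)·0.0000)/1.08=23.9974; Δ=(43.6500−0.0000)/(115.2400−60.2000)=0.7931; B=V−Δ·S=-44.2057
The time-0 hedge costs 23.9974, which is the no-arbitrage price.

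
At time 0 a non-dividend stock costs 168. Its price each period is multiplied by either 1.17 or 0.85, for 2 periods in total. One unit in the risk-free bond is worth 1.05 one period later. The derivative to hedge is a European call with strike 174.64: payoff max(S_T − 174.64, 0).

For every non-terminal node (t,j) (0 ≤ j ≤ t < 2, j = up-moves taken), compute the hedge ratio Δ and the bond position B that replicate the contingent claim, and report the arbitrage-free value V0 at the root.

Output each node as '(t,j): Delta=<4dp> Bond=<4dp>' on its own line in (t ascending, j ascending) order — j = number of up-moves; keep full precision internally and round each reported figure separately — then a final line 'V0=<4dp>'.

The replicating-portfolio and risk-neutral prices coincide; use p* = (1.05−0.85)/(1.17−0.85) = 0.6250 for the latter.
At expiry t=2: V(2,0)=0.0000, V(2,1)=0.0000, V(2,2)=55.3352
Node (1,0) S=142.8000: V=(p*·0.0000+(1−p*)·0.0000)/1.05=0.0000; Δ=(0.0000−0.0000)/(167.0760−121.3800)=0.0000; B=V−Δ·S=0.0000
Node (1,1) S=196.5600: V=(p*·55.3352+(1−p*)·0.0000)/1.05=32.9376; Δ=(55.3352−0.0000)/(229.9752−167.0760)=0.8797; B=V−Δ·S=-139.9849
Node (0,0) S=168.0000: V=(p*·32.9376+(1−p*)·0.0000)/1.05=19.6057; Δ=(32.9376−0.0000)/(196.5600−142.8000)=0.6127; B=V−Δ·S=-83.3243
Each (Δ,B) replicates both successor values, so the strategy is self-financing and V0 is arbitrage-free.

(0,0): Delta=0.6127 Bond=-83.3243
(1,0): Delta=0.0000 Bond=0.0000
(1,1): Delta=0.8797 Bond=-139.9849
V0=19.6057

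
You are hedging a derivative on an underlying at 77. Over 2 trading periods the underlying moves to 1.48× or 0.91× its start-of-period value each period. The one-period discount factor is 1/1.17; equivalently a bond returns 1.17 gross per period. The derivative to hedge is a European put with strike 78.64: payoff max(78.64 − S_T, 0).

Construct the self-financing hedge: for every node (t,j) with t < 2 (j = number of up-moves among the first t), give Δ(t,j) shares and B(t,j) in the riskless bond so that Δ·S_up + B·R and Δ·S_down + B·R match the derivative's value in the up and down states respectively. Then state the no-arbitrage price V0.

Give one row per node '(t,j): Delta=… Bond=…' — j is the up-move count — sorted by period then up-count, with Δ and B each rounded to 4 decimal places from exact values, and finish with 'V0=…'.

The replicating-portfolio and risk-neutral prices coincide; use p* = (1.17−0.91)/(1.48−0.91) = 0.4561 for the latter.
Payoff layer (t=2): V(2,0)=14.8763, V(2,1)=0.0000, V(2,2)=0.0000
(1,0): S=70.0700. Δ = (V_up−V_dn)/(S_up−S_dn) = (0.0000−14.8763)/(103.7036−63.7637) = -0.3725. V = [p*·0.0000 + (1−p*)·14.8763]/1.17 = 6.9151. B = V − Δ·S = 33.0138.
(1,1): S=113.9600. Δ = (V_up−V_dn)/(S_up−S_dn) = (0.0000−0.0000)/(168.6608−103.7036) = 0.0000. V = [p*·0.0000 + (1−p*)·0.0000]/1.17 = 0.0000. B = V − Δ·S = 0.0000.
(0,0): S=77.0000. Δ = (V_up−V_dn)/(S_up−S_dn) = (0.0000−6.9151)/(113.9600−70.0700) = -0.1576. V = [p*·0.0000 + (1−p*)·6.9151]/1.17 = 3.2144. B = V − Δ·S = 15.3461.
Check: Δ(0,0)·S0 + B(0,0) = 3.2144 = V0.

(0,0): Delta=-0.1576 Bond=15.3461
(1,0): Delta=-0.3725 Bond=33.0138
(1,1): Delta=0.0000 Bond=0.0000
V0=3.2144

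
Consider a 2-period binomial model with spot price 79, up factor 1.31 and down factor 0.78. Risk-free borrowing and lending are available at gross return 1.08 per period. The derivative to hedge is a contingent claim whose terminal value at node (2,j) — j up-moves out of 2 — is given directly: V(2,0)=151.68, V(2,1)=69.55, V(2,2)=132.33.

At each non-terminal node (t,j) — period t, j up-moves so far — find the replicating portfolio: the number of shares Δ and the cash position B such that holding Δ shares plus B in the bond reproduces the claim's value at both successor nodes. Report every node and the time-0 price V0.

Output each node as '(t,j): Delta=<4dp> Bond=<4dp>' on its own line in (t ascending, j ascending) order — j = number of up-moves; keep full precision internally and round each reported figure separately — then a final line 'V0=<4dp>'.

No-arbitrage ⇒ martingale measure with p* = (R−d)/(u−d) = 0.5660.
Terminal values V(2,·): V(2,0)=151.6800, V(2,1)=69.5500, V(2,2)=132.3300
Node (1,0) S=61.6200: V=(p*·69.5500+(1−p*)·151.6800)/1.08=97.3994; Δ=(69.5500−151.6800)/(80.7222−48.0636)=-2.5148; B=V−Δ·S=252.3616
Node (1,1) S=103.4900: V=(p*·132.3300+(1−p*)·69.5500)/1.08=97.3017; Δ=(132.3300−69.5500)/(135.5719−80.7222)=1.1446; B=V−Δ·S=-21.1511
Node (0,0) S=79.0000: V=(p*·97.3017+(1−p*)·97.3994)/1.08=90.1334; Δ=(97.3017−97.3994)/(103.4900−61.6200)=-0.0023; B=V−Δ·S=90.3177
Each (Δ,B) replicates both successor values, so the strategy is self-financing and V0 is arbitrage-free.

(0,0): Delta=-0.0023 Bond=90.3177
(1,0): Delta=-2.5148 Bond=252.3616
(1,1): Delta=1.1446 Bond=-21.1511
V0=90.1334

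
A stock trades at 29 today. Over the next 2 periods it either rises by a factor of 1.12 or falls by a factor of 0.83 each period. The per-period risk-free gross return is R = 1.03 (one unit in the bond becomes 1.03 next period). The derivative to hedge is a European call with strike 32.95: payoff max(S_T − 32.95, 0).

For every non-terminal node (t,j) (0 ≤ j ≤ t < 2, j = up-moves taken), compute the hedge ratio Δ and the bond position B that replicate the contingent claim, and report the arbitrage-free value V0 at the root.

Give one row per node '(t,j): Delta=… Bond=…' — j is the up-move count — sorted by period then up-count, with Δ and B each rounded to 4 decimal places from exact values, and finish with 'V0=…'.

No-arbitrage ⇒ martingale measure with p* = (R−d)/(u−d) = 0.6897.
Terminal values V(2,·): V(2,0)=0.0000, V(2,1)=0.0000, V(2,2)=3.4276
  t=1,j=0: stock 24.0700 → up 26.9584 (V=0.0000), down 19.9781 (V=0.0000). Price 0.0000; hedge Δ=0.0000, bond B=0.0000.
  t=1,j=1: stock 32.4800 → up 36.3776 (V=3.4276), down 26.9584 (V=0.0000). Price 2.2950; hedge Δ=0.3639, bond B=-9.5243.
  t=0,j=0: stock 29.0000 → up 32.4800 (V=2.2950), down 24.0700 (V=0.0000). Price 1.5367; hedge Δ=0.2729, bond B=-6.3772.
Self-financing check: at every node Δ·S+B equals the discounted successor values.

(0,0): Delta=0.2729 Bond=-6.3772
(1,0): Delta=0.0000 Bond=0.0000
(1,1): Delta=0.3639 Bond=-9.5243
V0=1.5367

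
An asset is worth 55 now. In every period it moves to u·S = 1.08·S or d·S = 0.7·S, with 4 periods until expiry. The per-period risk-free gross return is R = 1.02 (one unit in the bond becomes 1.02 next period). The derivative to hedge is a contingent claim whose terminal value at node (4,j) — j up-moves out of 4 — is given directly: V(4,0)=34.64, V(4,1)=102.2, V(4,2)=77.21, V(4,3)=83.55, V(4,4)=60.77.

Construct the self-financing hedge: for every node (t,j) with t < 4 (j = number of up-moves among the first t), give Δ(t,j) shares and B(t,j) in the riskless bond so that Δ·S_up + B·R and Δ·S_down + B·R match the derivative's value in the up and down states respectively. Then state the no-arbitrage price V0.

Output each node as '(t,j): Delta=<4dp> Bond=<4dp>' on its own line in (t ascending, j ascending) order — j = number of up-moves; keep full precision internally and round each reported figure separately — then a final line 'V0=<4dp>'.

(0,0): Delta=-0.5763 Bond=97.8796
(1,0): Delta=-0.0306 Bond=78.8265
(1,1): Delta=-0.6426 Bond=103.7767
(2,0): Delta=-0.9934 Bond=106.3513
(2,1): Delta=0.0864 Bond=75.5377
(2,2): Delta=-0.7312 Bond=111.5362
(3,0): Delta=9.4243 Bond=-88.0516
(3,1): Delta=-2.2594 Bond=145.3277
(3,2): Delta=0.3715 Bond=64.2461
(3,3): Delta=-0.8652 Bond=123.0521
V0=66.1831

The replicating-portfolio and risk-neutral prices coincide; use p* = (1.02−0.7)/(1.08−0.7) = 0.8421 for the latter.
Terminal values V(4,·): V(4,0)=34.6400, V(4,1)=102.2000, V(4,2)=77.2100, V(4,3)=83.5500, V(4,4)=60.7700
Node (3,0) S=18.8650: V=(p*·102.2000+(1−p*)·34.6400)/1.02=89.7379; Δ=(102.2000−34.6400)/(20.3742−13.2055)=9.4243; B=V−Δ·S=-88.0516
Node (3,1) S=29.1060: V=(p*·77.2100+(1−p*)·102.2000)/1.02=79.5645; Δ=(77.2100−102.2000)/(31.4345−20.3742)=-2.2594; B=V−Δ·S=145.3277
Node (3,2) S=44.9064: V=(p*·83.5500+(1−p*)·77.2100)/1.02=80.9303; Δ=(83.5500−77.2100)/(48.4989−31.4345)=0.3715; B=V−Δ·S=64.2461
Node (3,3) S=69.2842: V=(p*·60.7700+(1−p*)·83.5500)/1.02=63.1047; Δ=(60.7700−83.5500)/(74.8269−48.4989)=-0.8652; B=V−Δ·S=123.0521
Node (2,0) S=26.9500: V=(p*·79.5645+(1−p*)·89.7379)/1.02=79.5792; Δ=(79.5645−89.7379)/(29.1060−18.8650)=-0.9934; B=V−Δ·S=106.3513
Node (2,1) S=41.5800: V=(p*·80.9303+(1−p*)·79.5645)/1.02=79.1320; Δ=(80.9303−79.5645)/(44.9064−29.1060)=0.0864; B=V−Δ·S=75.5377
Node (2,2) S=64.1520: V=(p*·63.1047+(1−p*)·80.9303)/1.02=64.6268; Δ=(63.1047−80.9303)/(69.2842−44.9064)=-0.7312; B=V−Δ·S=111.5362
Node (1,0) S=38.5000: V=(p*·79.1320+(1−p*)·79.5792)/1.02=77.6497; Δ=(79.1320−79.5792)/(41.5800−26.9500)=-0.0306; B=V−Δ·S=78.8265
Node (1,1) S=59.4000: V=(p*·64.6268+(1−p*)·79.1320)/1.02=65.6050; Δ=(64.6268−79.1320)/(64.1520−41.5800)=-0.6426; B=V−Δ·S=103.7767
Node (0,0) S=55.0000: V=(p*·65.6050+(1−p*)·77.6497)/1.02=66.1831; Δ=(65.6050−77.6497)/(59.4000−38.5000)=-0.5763; B=V−Δ·S=97.8796
Each (Δ,B) replicates both successor values, so the strategy is self-financing and V0 is arbitrage-free.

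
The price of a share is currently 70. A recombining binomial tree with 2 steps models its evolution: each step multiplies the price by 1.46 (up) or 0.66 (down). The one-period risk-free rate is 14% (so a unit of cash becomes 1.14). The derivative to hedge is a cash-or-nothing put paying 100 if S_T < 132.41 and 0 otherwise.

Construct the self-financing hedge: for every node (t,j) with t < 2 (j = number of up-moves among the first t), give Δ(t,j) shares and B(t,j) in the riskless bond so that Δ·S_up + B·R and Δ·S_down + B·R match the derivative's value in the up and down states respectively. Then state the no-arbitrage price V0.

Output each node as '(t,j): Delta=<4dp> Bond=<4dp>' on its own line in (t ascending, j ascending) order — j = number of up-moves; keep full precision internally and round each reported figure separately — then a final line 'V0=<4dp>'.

(0,0): Delta=-0.9398 Bond=115.0354
(1,0): Delta=0.0000 Bond=87.7193
(1,1): Delta=-1.2231 Bond=160.0877
V0=49.2459

Since d<R<u, set p* = (R−d)/(u−d) = 0.6000; price each node as the discounted p*-expectation of its children.
At expiry t=2: V(2,0)=100.0000, V(2,1)=100.0000, V(2,2)=0.0000
Node (1,0) S=46.2000: V=(p*·100.0000+(1−p*)·100.0000)/1.14=87.7193; Δ=(100.0000−100.0000)/(67.4520−30.4920)=0.0000; B=V−Δ·S=87.7193
Node (1,1) S=102.2000: V=(p*·0.0000+(1−p*)·100.0000)/1.14=35.0877; Δ=(0.0000−100.0000)/(149.2120−67.4520)=-1.2231; B=V−Δ·S=160.0877
Node (0,0) S=70.0000: V=(p*·35.0877+(1−p*)·87.7193)/1.14=49.2459; Δ=(35.0877−87.7193)/(102.2000−46.2000)=-0.9398; B=V−Δ·S=115.0354
Root portfolio cost Δ·70+B reproduces V0=49.2459.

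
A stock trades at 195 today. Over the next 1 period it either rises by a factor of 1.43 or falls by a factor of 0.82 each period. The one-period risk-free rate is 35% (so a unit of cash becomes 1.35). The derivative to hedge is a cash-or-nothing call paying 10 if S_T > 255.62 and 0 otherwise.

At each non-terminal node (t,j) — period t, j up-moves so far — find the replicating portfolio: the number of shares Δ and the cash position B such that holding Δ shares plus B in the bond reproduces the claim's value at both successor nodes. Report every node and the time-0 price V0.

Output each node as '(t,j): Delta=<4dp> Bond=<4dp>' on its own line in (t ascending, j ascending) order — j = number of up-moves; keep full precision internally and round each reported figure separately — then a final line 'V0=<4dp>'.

(0,0): Delta=0.0841 Bond=-9.9575
V0=6.4359

Since d<R<u, set p* = (R−d)/(u−d) = 0.8689; price each node as the discounted p*-expectation of its children.
Payoff layer (t=1): V(1,0)=0.0000, V(1,1)=10.0000
Node (0,0) S=195.0000: V=(p*·10.0000+(1−p*)·0.0000)/1.35=6.4359; Δ=(10.0000−0.0000)/(278.8500−159.9000)=0.0841; B=V−Δ·S=-9.9575
Root portfolio cost Δ·195+B reproduces V0=6.4359.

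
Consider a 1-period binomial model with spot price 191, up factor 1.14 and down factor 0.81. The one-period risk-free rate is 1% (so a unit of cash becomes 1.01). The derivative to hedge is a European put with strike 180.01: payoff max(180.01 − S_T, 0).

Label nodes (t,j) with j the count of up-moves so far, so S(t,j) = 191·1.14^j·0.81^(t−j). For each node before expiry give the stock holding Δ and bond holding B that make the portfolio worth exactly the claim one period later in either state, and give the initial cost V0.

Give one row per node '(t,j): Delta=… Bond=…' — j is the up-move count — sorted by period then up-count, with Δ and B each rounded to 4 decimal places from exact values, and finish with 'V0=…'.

(0,0): Delta=-0.4014 Bond=86.5347
V0=9.8680

Under the risk-neutral measure, an up-move has probability p* = (R−d)/(u−d) = 0.6061 and values discount at R = 1.01.
At expiry t=1: V(1,0)=25.3000, V(1,1)=0.0000
  t=0,j=0: stock 191.0000 → up 217.7400 (V=0.0000), down 154.7100 (V=25.3000). Price 9.8680; hedge Δ=-0.4014, bond B=86.5347.
Each (Δ,B) replicates both successor values, so the strategy is self-financing and V0 is arbitrage-free.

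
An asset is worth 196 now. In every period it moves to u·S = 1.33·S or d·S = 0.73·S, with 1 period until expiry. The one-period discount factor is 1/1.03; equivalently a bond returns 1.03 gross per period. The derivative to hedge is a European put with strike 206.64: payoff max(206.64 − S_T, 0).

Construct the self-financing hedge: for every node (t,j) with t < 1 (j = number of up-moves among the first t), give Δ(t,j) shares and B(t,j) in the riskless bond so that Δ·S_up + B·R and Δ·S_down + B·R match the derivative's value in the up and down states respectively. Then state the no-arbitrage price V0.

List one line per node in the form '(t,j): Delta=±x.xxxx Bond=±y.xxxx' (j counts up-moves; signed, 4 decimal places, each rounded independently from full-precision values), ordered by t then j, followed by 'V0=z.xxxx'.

(0,0): Delta=-0.5405 Bond=136.7877
V0=30.8544

Since d<R<u, set p* = (R−d)/(u−d) = 0.5000; price each node as the discounted p*-expectation of its children.
Payoff layer (t=1): V(1,0)=63.5600, V(1,1)=0.0000
Node (0,0) S=196.0000: V=(p*·0.0000+(1−p*)·63.5600)/1.03=30.8544; Δ=(0.0000−63.5600)/(260.6800−143.0800)=-0.5405; B=V−Δ·S=136.7877
Root portfolio cost Δ·196+B reproduces V0=30.8544.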